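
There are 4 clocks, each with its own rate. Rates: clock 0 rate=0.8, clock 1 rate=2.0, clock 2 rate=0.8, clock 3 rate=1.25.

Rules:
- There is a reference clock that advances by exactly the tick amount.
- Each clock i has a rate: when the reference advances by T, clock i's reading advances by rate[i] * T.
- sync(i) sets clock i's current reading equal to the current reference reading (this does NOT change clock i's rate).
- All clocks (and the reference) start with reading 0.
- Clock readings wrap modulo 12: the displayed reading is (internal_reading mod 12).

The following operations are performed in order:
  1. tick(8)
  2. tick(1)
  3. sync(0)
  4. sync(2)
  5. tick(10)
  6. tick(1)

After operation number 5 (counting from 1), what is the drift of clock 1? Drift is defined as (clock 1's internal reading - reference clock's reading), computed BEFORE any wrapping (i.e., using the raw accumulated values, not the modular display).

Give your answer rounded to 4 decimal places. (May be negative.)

Answer: 19.0000

Derivation:
After op 1 tick(8): ref=8.0000 raw=[6.4000 16.0000 6.4000 10.0000]
After op 2 tick(1): ref=9.0000 raw=[7.2000 18.0000 7.2000 11.2500]
After op 3 sync(0): ref=9.0000 raw=[9.0000 18.0000 7.2000 11.2500]
After op 4 sync(2): ref=9.0000 raw=[9.0000 18.0000 9.0000 11.2500]
After op 5 tick(10): ref=19.0000 raw=[17.0000 38.0000 17.0000 23.7500]
Drift of clock 1 after op 5: 38.0000 - 19.0000 = 19.0000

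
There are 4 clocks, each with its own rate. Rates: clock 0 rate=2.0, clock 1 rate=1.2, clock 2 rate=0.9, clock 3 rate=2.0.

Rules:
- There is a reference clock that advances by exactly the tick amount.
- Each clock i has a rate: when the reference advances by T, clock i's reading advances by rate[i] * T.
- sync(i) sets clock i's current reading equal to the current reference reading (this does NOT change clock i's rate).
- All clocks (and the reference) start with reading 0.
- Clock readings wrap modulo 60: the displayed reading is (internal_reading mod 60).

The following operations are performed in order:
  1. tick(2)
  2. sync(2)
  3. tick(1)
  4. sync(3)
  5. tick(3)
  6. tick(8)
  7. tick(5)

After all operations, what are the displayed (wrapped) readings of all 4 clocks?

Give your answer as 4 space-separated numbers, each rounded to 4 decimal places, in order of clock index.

Answer: 38.0000 22.8000 17.3000 35.0000

Derivation:
After op 1 tick(2): ref=2.0000 raw=[4.0000 2.4000 1.8000 4.0000]
After op 2 sync(2): ref=2.0000 raw=[4.0000 2.4000 2.0000 4.0000]
After op 3 tick(1): ref=3.0000 raw=[6.0000 3.6000 2.9000 6.0000]
After op 4 sync(3): ref=3.0000 raw=[6.0000 3.6000 2.9000 3.0000]
After op 5 tick(3): ref=6.0000 raw=[12.0000 7.2000 5.6000 9.0000]
After op 6 tick(8): ref=14.0000 raw=[28.0000 16.8000 12.8000 25.0000]
After op 7 tick(5): ref=19.0000 raw=[38.0000 22.8000 17.3000 35.0000]
Wrap final raw readings (mod 60): 38.0000 mod 60 = 38.0000; 22.8000 mod 60 = 22.8000; 17.3000 mod 60 = 17.3000; 35.0000 mod 60 = 35.0000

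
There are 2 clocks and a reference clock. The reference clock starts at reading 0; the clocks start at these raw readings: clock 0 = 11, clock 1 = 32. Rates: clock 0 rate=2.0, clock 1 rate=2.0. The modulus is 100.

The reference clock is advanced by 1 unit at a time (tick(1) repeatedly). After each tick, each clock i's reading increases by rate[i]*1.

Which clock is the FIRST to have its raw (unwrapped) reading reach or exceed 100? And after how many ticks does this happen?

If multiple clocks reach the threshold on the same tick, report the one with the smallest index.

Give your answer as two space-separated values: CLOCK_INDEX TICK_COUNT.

Answer: 1 34

Derivation:
clock 0: start=11, rate=2.0, needs 100-11 = 89; ticks = ceil(89/2.0) = ceil(44.5000) = 45; reading at tick 45 = 11 + 2.0*45 = 101.0000
clock 1: start=32, rate=2.0, needs 100-32 = 68; ticks = ceil(68/2.0) = ceil(34.0000) = 34; reading at tick 34 = 32 + 2.0*34 = 100.0000
Minimum tick count = 34; winners = [1]; smallest index = 1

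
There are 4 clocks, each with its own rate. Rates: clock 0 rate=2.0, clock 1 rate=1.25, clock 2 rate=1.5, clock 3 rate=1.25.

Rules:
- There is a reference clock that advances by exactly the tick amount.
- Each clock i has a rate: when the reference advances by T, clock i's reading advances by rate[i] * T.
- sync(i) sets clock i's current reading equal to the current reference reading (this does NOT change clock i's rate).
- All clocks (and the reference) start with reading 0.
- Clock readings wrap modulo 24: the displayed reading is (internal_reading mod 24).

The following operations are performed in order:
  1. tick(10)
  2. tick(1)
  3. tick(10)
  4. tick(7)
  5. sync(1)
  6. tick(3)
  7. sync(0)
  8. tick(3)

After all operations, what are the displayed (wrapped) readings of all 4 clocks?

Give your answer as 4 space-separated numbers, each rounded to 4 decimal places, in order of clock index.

After op 1 tick(10): ref=10.0000 raw=[20.0000 12.5000 15.0000 12.5000]
After op 2 tick(1): ref=11.0000 raw=[22.0000 13.7500 16.5000 13.7500]
After op 3 tick(10): ref=21.0000 raw=[42.0000 26.2500 31.5000 26.2500]
After op 4 tick(7): ref=28.0000 raw=[56.0000 35.0000 42.0000 35.0000]
After op 5 sync(1): ref=28.0000 raw=[56.0000 28.0000 42.0000 35.0000]
After op 6 tick(3): ref=31.0000 raw=[62.0000 31.7500 46.5000 38.7500]
After op 7 sync(0): ref=31.0000 raw=[31.0000 31.7500 46.5000 38.7500]
After op 8 tick(3): ref=34.0000 raw=[37.0000 35.5000 51.0000 42.5000]
Wrap final raw readings (mod 24): 37.0000 mod 24 = 13.0000; 35.5000 mod 24 = 11.5000; 51.0000 mod 24 = 3.0000; 42.5000 mod 24 = 18.5000

Answer: 13.0000 11.5000 3.0000 18.5000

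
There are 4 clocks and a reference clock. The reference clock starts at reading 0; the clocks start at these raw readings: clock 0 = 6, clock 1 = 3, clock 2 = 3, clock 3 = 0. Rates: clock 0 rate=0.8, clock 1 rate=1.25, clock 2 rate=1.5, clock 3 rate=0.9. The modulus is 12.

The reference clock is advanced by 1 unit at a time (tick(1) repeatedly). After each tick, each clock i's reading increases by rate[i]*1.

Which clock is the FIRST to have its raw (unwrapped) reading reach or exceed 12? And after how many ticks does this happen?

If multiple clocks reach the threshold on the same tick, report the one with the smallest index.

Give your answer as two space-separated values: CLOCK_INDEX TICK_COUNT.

clock 0: start=6, rate=0.8, needs 12-6 = 6; ticks = ceil(6/0.8) = ceil(7.5000) = 8; reading at tick 8 = 6 + 0.8*8 = 12.4000
clock 1: start=3, rate=1.25, needs 12-3 = 9; ticks = ceil(9/1.25) = ceil(7.2000) = 8; reading at tick 8 = 3 + 1.25*8 = 13.0000
clock 2: start=3, rate=1.5, needs 12-3 = 9; ticks = ceil(9/1.5) = ceil(6.0000) = 6; reading at tick 6 = 3 + 1.5*6 = 12.0000
clock 3: start=0, rate=0.9, needs 12-0 = 12; ticks = ceil(12/0.9) = ceil(13.3333) = 14; reading at tick 14 = 0 + 0.9*14 = 12.6000
Minimum tick count = 6; winners = [2]; smallest index = 2

Answer: 2 6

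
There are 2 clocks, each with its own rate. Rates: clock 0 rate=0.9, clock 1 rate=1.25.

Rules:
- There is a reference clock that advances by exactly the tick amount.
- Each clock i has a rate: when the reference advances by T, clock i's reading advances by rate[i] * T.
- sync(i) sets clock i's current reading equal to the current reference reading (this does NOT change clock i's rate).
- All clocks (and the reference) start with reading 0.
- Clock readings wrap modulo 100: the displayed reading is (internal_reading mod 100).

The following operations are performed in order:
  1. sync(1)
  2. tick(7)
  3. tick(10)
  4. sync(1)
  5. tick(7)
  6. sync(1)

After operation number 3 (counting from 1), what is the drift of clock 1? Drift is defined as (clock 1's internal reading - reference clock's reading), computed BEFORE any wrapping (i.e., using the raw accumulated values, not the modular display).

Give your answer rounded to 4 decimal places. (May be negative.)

Answer: 4.2500

Derivation:
After op 1 sync(1): ref=0.0000 raw=[0.0000 0.0000]
After op 2 tick(7): ref=7.0000 raw=[6.3000 8.7500]
After op 3 tick(10): ref=17.0000 raw=[15.3000 21.2500]
Drift of clock 1 after op 3: 21.2500 - 17.0000 = 4.2500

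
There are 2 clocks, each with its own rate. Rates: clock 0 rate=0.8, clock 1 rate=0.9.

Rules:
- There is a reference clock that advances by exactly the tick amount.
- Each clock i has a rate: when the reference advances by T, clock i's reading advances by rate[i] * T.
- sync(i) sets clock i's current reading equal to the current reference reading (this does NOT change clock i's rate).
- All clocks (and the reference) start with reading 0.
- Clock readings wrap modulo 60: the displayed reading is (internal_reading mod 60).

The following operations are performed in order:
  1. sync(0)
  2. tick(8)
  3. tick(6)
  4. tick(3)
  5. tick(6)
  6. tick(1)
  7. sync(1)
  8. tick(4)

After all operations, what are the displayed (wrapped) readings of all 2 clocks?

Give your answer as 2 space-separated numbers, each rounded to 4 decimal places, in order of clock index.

Answer: 22.4000 27.6000

Derivation:
After op 1 sync(0): ref=0.0000 raw=[0.0000 0.0000]
After op 2 tick(8): ref=8.0000 raw=[6.4000 7.2000]
After op 3 tick(6): ref=14.0000 raw=[11.2000 12.6000]
After op 4 tick(3): ref=17.0000 raw=[13.6000 15.3000]
After op 5 tick(6): ref=23.0000 raw=[18.4000 20.7000]
After op 6 tick(1): ref=24.0000 raw=[19.2000 21.6000]
After op 7 sync(1): ref=24.0000 raw=[19.2000 24.0000]
After op 8 tick(4): ref=28.0000 raw=[22.4000 27.6000]
Wrap final raw readings (mod 60): 22.4000 mod 60 = 22.4000; 27.6000 mod 60 = 27.6000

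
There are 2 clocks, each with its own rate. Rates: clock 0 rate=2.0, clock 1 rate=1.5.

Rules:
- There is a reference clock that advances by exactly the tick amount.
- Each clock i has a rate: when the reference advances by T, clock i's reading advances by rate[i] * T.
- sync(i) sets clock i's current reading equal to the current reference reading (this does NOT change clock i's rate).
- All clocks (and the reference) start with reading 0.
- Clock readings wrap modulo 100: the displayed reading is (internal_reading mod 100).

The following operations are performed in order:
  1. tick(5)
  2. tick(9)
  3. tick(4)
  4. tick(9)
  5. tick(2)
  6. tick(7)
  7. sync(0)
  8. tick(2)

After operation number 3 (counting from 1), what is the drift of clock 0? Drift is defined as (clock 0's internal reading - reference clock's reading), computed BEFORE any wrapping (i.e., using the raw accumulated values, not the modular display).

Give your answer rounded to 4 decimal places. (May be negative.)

After op 1 tick(5): ref=5.0000 raw=[10.0000 7.5000]
After op 2 tick(9): ref=14.0000 raw=[28.0000 21.0000]
After op 3 tick(4): ref=18.0000 raw=[36.0000 27.0000]
Drift of clock 0 after op 3: 36.0000 - 18.0000 = 18.0000

Answer: 18.0000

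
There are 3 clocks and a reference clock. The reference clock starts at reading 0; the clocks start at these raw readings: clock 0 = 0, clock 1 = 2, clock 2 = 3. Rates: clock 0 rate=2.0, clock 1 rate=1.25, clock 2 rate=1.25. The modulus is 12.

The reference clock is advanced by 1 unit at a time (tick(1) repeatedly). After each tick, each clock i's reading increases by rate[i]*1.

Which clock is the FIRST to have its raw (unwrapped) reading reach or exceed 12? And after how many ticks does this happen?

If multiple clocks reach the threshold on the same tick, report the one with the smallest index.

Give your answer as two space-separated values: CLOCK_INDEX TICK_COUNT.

Answer: 0 6

Derivation:
clock 0: start=0, rate=2.0, needs 12-0 = 12; ticks = ceil(12/2.0) = ceil(6.0000) = 6; reading at tick 6 = 0 + 2.0*6 = 12.0000
clock 1: start=2, rate=1.25, needs 12-2 = 10; ticks = ceil(10/1.25) = ceil(8.0000) = 8; reading at tick 8 = 2 + 1.25*8 = 12.0000
clock 2: start=3, rate=1.25, needs 12-3 = 9; ticks = ceil(9/1.25) = ceil(7.2000) = 8; reading at tick 8 = 3 + 1.25*8 = 13.0000
Minimum tick count = 6; winners = [0]; smallest index = 0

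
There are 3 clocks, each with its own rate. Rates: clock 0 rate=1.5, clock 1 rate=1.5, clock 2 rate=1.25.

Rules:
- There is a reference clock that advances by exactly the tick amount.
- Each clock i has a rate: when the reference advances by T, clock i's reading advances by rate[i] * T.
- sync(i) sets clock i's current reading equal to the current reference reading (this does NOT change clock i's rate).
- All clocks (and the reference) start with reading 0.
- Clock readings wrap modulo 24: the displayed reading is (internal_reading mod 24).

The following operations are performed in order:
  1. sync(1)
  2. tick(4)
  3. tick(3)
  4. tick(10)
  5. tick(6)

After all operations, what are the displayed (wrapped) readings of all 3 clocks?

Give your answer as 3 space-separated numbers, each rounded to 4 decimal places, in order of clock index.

Answer: 10.5000 10.5000 4.7500

Derivation:
After op 1 sync(1): ref=0.0000 raw=[0.0000 0.0000 0.0000]
After op 2 tick(4): ref=4.0000 raw=[6.0000 6.0000 5.0000]
After op 3 tick(3): ref=7.0000 raw=[10.5000 10.5000 8.7500]
After op 4 tick(10): ref=17.0000 raw=[25.5000 25.5000 21.2500]
After op 5 tick(6): ref=23.0000 raw=[34.5000 34.5000 28.7500]
Wrap final raw readings (mod 24): 34.5000 mod 24 = 10.5000; 34.5000 mod 24 = 10.5000; 28.7500 mod 24 = 4.7500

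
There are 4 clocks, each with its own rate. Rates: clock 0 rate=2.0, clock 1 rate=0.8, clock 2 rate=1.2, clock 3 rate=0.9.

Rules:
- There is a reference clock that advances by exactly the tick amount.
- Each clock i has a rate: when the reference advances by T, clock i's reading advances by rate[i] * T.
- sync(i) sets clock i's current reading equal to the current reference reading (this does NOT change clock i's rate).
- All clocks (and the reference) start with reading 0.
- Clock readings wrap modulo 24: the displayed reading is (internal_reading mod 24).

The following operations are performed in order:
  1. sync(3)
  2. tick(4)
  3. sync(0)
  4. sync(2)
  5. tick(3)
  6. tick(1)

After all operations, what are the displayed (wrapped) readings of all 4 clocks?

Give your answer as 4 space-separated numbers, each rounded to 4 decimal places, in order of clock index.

Answer: 12.0000 6.4000 8.8000 7.2000

Derivation:
After op 1 sync(3): ref=0.0000 raw=[0.0000 0.0000 0.0000 0.0000]
After op 2 tick(4): ref=4.0000 raw=[8.0000 3.2000 4.8000 3.6000]
After op 3 sync(0): ref=4.0000 raw=[4.0000 3.2000 4.8000 3.6000]
After op 4 sync(2): ref=4.0000 raw=[4.0000 3.2000 4.0000 3.6000]
After op 5 tick(3): ref=7.0000 raw=[10.0000 5.6000 7.6000 6.3000]
After op 6 tick(1): ref=8.0000 raw=[12.0000 6.4000 8.8000 7.2000]
Wrap final raw readings (mod 24): 12.0000 mod 24 = 12.0000; 6.4000 mod 24 = 6.4000; 8.8000 mod 24 = 8.8000; 7.2000 mod 24 = 7.2000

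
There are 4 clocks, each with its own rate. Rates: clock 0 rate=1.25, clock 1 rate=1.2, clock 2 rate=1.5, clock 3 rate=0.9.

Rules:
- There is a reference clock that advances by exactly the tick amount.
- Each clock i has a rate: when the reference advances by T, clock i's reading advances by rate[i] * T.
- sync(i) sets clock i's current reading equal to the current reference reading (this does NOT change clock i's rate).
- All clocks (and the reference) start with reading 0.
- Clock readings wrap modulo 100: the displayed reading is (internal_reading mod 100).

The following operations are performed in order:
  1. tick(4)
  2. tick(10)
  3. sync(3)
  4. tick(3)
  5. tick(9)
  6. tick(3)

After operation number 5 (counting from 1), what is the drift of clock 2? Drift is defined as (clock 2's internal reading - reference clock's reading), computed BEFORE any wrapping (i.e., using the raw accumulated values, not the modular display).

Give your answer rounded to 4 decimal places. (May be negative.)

After op 1 tick(4): ref=4.0000 raw=[5.0000 4.8000 6.0000 3.6000]
After op 2 tick(10): ref=14.0000 raw=[17.5000 16.8000 21.0000 12.6000]
After op 3 sync(3): ref=14.0000 raw=[17.5000 16.8000 21.0000 14.0000]
After op 4 tick(3): ref=17.0000 raw=[21.2500 20.4000 25.5000 16.7000]
After op 5 tick(9): ref=26.0000 raw=[32.5000 31.2000 39.0000 24.8000]
Drift of clock 2 after op 5: 39.0000 - 26.0000 = 13.0000

Answer: 13.0000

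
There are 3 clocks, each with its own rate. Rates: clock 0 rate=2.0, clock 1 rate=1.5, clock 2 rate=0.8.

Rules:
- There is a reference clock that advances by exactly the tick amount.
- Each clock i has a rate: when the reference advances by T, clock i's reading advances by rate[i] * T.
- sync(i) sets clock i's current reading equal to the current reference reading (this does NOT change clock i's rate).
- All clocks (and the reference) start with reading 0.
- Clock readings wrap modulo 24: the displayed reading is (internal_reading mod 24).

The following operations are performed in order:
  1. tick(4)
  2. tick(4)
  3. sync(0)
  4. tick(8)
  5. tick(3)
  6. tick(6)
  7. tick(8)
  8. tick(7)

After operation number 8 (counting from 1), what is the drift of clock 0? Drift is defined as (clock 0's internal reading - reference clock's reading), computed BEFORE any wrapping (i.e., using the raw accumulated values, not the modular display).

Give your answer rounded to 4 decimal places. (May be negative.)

Answer: 32.0000

Derivation:
After op 1 tick(4): ref=4.0000 raw=[8.0000 6.0000 3.2000]
After op 2 tick(4): ref=8.0000 raw=[16.0000 12.0000 6.4000]
After op 3 sync(0): ref=8.0000 raw=[8.0000 12.0000 6.4000]
After op 4 tick(8): ref=16.0000 raw=[24.0000 24.0000 12.8000]
After op 5 tick(3): ref=19.0000 raw=[30.0000 28.5000 15.2000]
After op 6 tick(6): ref=25.0000 raw=[42.0000 37.5000 20.0000]
After op 7 tick(8): ref=33.0000 raw=[58.0000 49.5000 26.4000]
After op 8 tick(7): ref=40.0000 raw=[72.0000 60.0000 32.0000]
Drift of clock 0 after op 8: 72.0000 - 40.0000 = 32.0000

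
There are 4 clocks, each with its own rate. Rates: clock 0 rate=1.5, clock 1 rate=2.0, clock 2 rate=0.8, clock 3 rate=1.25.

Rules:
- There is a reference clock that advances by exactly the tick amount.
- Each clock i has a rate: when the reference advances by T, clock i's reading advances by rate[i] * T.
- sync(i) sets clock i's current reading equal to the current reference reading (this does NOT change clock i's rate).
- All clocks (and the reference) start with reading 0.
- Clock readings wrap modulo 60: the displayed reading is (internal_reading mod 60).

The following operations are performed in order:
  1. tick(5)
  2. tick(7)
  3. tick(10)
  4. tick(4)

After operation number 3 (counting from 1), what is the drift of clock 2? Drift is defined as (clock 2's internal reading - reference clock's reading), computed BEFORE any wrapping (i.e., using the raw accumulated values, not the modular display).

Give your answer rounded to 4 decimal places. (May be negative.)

Answer: -4.4000

Derivation:
After op 1 tick(5): ref=5.0000 raw=[7.5000 10.0000 4.0000 6.2500]
After op 2 tick(7): ref=12.0000 raw=[18.0000 24.0000 9.6000 15.0000]
After op 3 tick(10): ref=22.0000 raw=[33.0000 44.0000 17.6000 27.5000]
Drift of clock 2 after op 3: 17.6000 - 22.0000 = -4.4000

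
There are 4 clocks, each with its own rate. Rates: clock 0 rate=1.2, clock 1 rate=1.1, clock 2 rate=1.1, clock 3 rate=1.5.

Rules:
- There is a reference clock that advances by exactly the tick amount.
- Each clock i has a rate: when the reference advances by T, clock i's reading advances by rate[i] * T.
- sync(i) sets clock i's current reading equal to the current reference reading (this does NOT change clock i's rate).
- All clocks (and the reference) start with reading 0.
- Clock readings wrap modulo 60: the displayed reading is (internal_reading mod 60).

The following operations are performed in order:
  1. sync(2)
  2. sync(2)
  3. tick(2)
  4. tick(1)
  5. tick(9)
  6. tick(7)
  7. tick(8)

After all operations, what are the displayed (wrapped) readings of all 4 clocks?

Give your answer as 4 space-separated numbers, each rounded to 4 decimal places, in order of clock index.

After op 1 sync(2): ref=0.0000 raw=[0.0000 0.0000 0.0000 0.0000]
After op 2 sync(2): ref=0.0000 raw=[0.0000 0.0000 0.0000 0.0000]
After op 3 tick(2): ref=2.0000 raw=[2.4000 2.2000 2.2000 3.0000]
After op 4 tick(1): ref=3.0000 raw=[3.6000 3.3000 3.3000 4.5000]
After op 5 tick(9): ref=12.0000 raw=[14.4000 13.2000 13.2000 18.0000]
After op 6 tick(7): ref=19.0000 raw=[22.8000 20.9000 20.9000 28.5000]
After op 7 tick(8): ref=27.0000 raw=[32.4000 29.7000 29.7000 40.5000]
Wrap final raw readings (mod 60): 32.4000 mod 60 = 32.4000; 29.7000 mod 60 = 29.7000; 29.7000 mod 60 = 29.7000; 40.5000 mod 60 = 40.5000

Answer: 32.4000 29.7000 29.7000 40.5000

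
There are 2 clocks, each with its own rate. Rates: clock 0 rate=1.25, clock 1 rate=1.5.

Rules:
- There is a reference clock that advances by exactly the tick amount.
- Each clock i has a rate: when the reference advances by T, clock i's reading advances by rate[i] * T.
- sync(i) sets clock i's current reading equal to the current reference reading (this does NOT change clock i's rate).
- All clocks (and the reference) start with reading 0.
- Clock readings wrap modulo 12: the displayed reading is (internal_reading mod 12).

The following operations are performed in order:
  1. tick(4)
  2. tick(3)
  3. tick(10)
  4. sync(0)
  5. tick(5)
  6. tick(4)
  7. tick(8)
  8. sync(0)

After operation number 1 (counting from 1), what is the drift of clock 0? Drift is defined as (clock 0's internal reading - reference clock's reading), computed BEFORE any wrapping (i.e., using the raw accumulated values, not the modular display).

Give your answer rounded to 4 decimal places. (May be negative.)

Answer: 1.0000

Derivation:
After op 1 tick(4): ref=4.0000 raw=[5.0000 6.0000]
Drift of clock 0 after op 1: 5.0000 - 4.0000 = 1.0000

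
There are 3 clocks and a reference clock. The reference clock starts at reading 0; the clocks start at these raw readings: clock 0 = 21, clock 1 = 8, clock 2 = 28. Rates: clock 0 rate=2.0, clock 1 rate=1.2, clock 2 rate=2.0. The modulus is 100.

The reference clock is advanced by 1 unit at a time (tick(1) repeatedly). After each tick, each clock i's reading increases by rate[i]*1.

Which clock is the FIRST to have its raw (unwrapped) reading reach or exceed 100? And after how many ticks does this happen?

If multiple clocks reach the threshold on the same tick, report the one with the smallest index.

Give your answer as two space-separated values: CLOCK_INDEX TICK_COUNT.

clock 0: start=21, rate=2.0, needs 100-21 = 79; ticks = ceil(79/2.0) = ceil(39.5000) = 40; reading at tick 40 = 21 + 2.0*40 = 101.0000
clock 1: start=8, rate=1.2, needs 100-8 = 92; ticks = ceil(92/1.2) = ceil(76.6667) = 77; reading at tick 77 = 8 + 1.2*77 = 100.4000
clock 2: start=28, rate=2.0, needs 100-28 = 72; ticks = ceil(72/2.0) = ceil(36.0000) = 36; reading at tick 36 = 28 + 2.0*36 = 100.0000
Minimum tick count = 36; winners = [2]; smallest index = 2

Answer: 2 36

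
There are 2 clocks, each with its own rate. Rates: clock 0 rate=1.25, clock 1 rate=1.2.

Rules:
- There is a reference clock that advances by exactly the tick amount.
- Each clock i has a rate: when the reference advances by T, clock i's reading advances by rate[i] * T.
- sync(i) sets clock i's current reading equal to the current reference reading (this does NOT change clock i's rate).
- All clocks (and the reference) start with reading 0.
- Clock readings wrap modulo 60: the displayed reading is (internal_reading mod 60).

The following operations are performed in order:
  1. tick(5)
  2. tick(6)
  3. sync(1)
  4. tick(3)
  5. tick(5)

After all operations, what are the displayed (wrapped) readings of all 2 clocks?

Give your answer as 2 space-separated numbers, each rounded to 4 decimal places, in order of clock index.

After op 1 tick(5): ref=5.0000 raw=[6.2500 6.0000]
After op 2 tick(6): ref=11.0000 raw=[13.7500 13.2000]
After op 3 sync(1): ref=11.0000 raw=[13.7500 11.0000]
After op 4 tick(3): ref=14.0000 raw=[17.5000 14.6000]
After op 5 tick(5): ref=19.0000 raw=[23.7500 20.6000]
Wrap final raw readings (mod 60): 23.7500 mod 60 = 23.7500; 20.6000 mod 60 = 20.6000

Answer: 23.7500 20.6000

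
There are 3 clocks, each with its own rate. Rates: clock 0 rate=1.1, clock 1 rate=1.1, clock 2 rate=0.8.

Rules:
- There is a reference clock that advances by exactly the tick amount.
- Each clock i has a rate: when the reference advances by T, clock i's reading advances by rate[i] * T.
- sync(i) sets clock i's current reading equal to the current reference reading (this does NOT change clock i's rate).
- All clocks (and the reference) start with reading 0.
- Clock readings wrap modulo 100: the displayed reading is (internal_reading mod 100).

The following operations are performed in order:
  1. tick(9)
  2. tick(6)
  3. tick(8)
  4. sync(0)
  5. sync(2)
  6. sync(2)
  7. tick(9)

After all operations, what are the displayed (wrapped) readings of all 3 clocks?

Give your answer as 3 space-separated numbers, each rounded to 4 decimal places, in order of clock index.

After op 1 tick(9): ref=9.0000 raw=[9.9000 9.9000 7.2000]
After op 2 tick(6): ref=15.0000 raw=[16.5000 16.5000 12.0000]
After op 3 tick(8): ref=23.0000 raw=[25.3000 25.3000 18.4000]
After op 4 sync(0): ref=23.0000 raw=[23.0000 25.3000 18.4000]
After op 5 sync(2): ref=23.0000 raw=[23.0000 25.3000 23.0000]
After op 6 sync(2): ref=23.0000 raw=[23.0000 25.3000 23.0000]
After op 7 tick(9): ref=32.0000 raw=[32.9000 35.2000 30.2000]
Wrap final raw readings (mod 100): 32.9000 mod 100 = 32.9000; 35.2000 mod 100 = 35.2000; 30.2000 mod 100 = 30.2000

Answer: 32.9000 35.2000 30.2000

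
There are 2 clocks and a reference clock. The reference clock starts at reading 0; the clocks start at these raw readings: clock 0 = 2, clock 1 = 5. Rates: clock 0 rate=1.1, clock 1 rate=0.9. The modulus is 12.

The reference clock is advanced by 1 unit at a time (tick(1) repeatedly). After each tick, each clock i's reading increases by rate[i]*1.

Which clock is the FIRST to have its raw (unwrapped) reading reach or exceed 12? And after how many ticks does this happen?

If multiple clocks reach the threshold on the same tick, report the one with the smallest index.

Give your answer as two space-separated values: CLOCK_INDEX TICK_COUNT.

clock 0: start=2, rate=1.1, needs 12-2 = 10; ticks = ceil(10/1.1) = ceil(9.0909) = 10; reading at tick 10 = 2 + 1.1*10 = 13.0000
clock 1: start=5, rate=0.9, needs 12-5 = 7; ticks = ceil(7/0.9) = ceil(7.7778) = 8; reading at tick 8 = 5 + 0.9*8 = 12.2000
Minimum tick count = 8; winners = [1]; smallest index = 1

Answer: 1 8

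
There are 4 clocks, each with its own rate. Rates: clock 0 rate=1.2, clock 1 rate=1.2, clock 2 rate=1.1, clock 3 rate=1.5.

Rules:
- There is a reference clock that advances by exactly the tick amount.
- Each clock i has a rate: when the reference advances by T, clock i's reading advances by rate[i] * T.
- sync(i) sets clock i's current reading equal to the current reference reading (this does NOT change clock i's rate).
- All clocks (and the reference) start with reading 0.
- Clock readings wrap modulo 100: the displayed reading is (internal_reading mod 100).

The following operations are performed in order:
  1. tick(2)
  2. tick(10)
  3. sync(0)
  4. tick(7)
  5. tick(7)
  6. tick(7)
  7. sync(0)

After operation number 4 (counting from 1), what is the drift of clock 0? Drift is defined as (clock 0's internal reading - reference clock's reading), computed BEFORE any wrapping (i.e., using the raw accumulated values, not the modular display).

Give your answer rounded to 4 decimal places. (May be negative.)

Answer: 1.4000

Derivation:
After op 1 tick(2): ref=2.0000 raw=[2.4000 2.4000 2.2000 3.0000]
After op 2 tick(10): ref=12.0000 raw=[14.4000 14.4000 13.2000 18.0000]
After op 3 sync(0): ref=12.0000 raw=[12.0000 14.4000 13.2000 18.0000]
After op 4 tick(7): ref=19.0000 raw=[20.4000 22.8000 20.9000 28.5000]
Drift of clock 0 after op 4: 20.4000 - 19.0000 = 1.4000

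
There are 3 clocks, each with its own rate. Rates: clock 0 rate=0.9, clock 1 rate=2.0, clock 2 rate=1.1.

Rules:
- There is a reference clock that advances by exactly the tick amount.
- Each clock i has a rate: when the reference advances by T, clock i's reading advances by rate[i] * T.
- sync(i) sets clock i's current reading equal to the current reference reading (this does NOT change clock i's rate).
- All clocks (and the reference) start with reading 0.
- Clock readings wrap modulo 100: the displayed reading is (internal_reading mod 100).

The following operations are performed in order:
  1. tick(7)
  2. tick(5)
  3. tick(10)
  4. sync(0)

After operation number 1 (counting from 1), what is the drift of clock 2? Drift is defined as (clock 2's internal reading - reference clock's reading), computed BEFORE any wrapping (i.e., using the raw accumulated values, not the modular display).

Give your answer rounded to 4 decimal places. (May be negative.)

After op 1 tick(7): ref=7.0000 raw=[6.3000 14.0000 7.7000]
Drift of clock 2 after op 1: 7.7000 - 7.0000 = 0.7000

Answer: 0.7000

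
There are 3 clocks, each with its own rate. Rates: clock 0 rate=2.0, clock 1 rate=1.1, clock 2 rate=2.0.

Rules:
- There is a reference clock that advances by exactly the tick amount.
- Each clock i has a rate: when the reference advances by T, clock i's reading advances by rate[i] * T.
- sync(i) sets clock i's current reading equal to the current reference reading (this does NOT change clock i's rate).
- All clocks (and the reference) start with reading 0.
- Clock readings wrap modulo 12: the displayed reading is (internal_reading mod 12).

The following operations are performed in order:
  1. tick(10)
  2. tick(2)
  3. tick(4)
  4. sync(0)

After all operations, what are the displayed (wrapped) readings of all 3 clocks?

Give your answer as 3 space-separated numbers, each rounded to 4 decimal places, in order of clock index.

After op 1 tick(10): ref=10.0000 raw=[20.0000 11.0000 20.0000]
After op 2 tick(2): ref=12.0000 raw=[24.0000 13.2000 24.0000]
After op 3 tick(4): ref=16.0000 raw=[32.0000 17.6000 32.0000]
After op 4 sync(0): ref=16.0000 raw=[16.0000 17.6000 32.0000]
Wrap final raw readings (mod 12): 16.0000 mod 12 = 4.0000; 17.6000 mod 12 = 5.6000; 32.0000 mod 12 = 8.0000

Answer: 4.0000 5.6000 8.0000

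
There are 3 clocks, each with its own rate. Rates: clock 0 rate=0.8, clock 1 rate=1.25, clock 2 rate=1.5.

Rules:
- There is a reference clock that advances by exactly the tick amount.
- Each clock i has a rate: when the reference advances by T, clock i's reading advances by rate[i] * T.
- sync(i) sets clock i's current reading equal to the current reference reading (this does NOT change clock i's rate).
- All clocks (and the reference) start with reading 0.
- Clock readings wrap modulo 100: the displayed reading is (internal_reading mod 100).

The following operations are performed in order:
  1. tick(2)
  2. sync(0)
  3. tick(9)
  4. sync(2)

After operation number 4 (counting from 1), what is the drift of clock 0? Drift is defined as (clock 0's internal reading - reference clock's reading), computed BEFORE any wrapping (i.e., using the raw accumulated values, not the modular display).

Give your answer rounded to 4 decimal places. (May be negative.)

Answer: -1.8000

Derivation:
After op 1 tick(2): ref=2.0000 raw=[1.6000 2.5000 3.0000]
After op 2 sync(0): ref=2.0000 raw=[2.0000 2.5000 3.0000]
After op 3 tick(9): ref=11.0000 raw=[9.2000 13.7500 16.5000]
After op 4 sync(2): ref=11.0000 raw=[9.2000 13.7500 11.0000]
Drift of clock 0 after op 4: 9.2000 - 11.0000 = -1.8000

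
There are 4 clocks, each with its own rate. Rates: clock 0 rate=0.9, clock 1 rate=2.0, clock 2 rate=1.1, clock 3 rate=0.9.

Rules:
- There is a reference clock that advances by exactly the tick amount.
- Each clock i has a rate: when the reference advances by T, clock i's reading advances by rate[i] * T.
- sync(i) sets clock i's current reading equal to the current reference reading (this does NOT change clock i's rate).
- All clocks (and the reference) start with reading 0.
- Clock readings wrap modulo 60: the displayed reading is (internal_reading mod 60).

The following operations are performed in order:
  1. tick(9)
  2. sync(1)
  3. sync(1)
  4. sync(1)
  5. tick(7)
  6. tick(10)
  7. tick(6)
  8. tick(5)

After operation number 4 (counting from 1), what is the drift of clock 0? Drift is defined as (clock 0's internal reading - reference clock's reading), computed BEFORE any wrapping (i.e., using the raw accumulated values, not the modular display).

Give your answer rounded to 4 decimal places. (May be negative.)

Answer: -0.9000

Derivation:
After op 1 tick(9): ref=9.0000 raw=[8.1000 18.0000 9.9000 8.1000]
After op 2 sync(1): ref=9.0000 raw=[8.1000 9.0000 9.9000 8.1000]
After op 3 sync(1): ref=9.0000 raw=[8.1000 9.0000 9.9000 8.1000]
After op 4 sync(1): ref=9.0000 raw=[8.1000 9.0000 9.9000 8.1000]
Drift of clock 0 after op 4: 8.1000 - 9.0000 = -0.9000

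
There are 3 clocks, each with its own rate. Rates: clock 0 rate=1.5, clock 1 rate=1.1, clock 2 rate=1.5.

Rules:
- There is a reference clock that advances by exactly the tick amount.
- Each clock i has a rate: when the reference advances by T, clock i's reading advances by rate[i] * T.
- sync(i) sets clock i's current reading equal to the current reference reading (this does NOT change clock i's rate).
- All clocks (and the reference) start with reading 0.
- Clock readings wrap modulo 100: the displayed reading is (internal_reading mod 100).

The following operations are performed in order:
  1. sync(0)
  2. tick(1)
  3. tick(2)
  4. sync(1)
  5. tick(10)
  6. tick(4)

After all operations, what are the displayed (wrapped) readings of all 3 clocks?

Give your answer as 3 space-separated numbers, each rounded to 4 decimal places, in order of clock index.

After op 1 sync(0): ref=0.0000 raw=[0.0000 0.0000 0.0000]
After op 2 tick(1): ref=1.0000 raw=[1.5000 1.1000 1.5000]
After op 3 tick(2): ref=3.0000 raw=[4.5000 3.3000 4.5000]
After op 4 sync(1): ref=3.0000 raw=[4.5000 3.0000 4.5000]
After op 5 tick(10): ref=13.0000 raw=[19.5000 14.0000 19.5000]
After op 6 tick(4): ref=17.0000 raw=[25.5000 18.4000 25.5000]
Wrap final raw readings (mod 100): 25.5000 mod 100 = 25.5000; 18.4000 mod 100 = 18.4000; 25.5000 mod 100 = 25.5000

Answer: 25.5000 18.4000 25.5000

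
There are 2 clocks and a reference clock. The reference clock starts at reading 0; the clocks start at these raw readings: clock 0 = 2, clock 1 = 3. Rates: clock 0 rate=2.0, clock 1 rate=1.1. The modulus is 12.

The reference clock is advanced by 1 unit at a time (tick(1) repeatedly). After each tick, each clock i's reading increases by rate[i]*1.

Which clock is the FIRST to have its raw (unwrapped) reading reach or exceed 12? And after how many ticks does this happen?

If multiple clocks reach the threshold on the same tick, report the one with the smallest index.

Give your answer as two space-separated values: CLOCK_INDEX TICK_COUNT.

Answer: 0 5

Derivation:
clock 0: start=2, rate=2.0, needs 12-2 = 10; ticks = ceil(10/2.0) = ceil(5.0000) = 5; reading at tick 5 = 2 + 2.0*5 = 12.0000
clock 1: start=3, rate=1.1, needs 12-3 = 9; ticks = ceil(9/1.1) = ceil(8.1818) = 9; reading at tick 9 = 3 + 1.1*9 = 12.9000
Minimum tick count = 5; winners = [0]; smallest index = 0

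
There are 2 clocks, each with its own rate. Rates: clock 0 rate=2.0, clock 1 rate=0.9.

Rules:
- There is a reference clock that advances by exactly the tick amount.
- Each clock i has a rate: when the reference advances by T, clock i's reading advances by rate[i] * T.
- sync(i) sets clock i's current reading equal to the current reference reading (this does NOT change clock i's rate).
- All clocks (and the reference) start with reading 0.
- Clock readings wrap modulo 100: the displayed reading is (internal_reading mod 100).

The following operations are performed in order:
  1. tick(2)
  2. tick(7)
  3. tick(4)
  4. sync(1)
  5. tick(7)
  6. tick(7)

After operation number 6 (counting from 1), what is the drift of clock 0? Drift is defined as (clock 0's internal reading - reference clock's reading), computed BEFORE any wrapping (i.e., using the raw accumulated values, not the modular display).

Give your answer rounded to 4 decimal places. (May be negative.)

Answer: 27.0000

Derivation:
After op 1 tick(2): ref=2.0000 raw=[4.0000 1.8000]
After op 2 tick(7): ref=9.0000 raw=[18.0000 8.1000]
After op 3 tick(4): ref=13.0000 raw=[26.0000 11.7000]
After op 4 sync(1): ref=13.0000 raw=[26.0000 13.0000]
After op 5 tick(7): ref=20.0000 raw=[40.0000 19.3000]
After op 6 tick(7): ref=27.0000 raw=[54.0000 25.6000]
Drift of clock 0 after op 6: 54.0000 - 27.0000 = 27.0000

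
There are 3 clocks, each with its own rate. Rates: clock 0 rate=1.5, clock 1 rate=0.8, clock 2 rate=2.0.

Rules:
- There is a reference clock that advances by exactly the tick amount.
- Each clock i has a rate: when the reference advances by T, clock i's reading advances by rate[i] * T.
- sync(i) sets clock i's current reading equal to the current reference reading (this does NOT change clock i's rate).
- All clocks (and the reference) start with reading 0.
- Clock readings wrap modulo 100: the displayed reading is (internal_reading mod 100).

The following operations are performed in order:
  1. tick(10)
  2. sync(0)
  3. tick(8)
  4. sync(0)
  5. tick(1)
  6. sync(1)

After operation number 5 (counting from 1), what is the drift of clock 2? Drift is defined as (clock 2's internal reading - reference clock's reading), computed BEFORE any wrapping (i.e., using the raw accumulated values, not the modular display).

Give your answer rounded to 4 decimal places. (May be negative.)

Answer: 19.0000

Derivation:
After op 1 tick(10): ref=10.0000 raw=[15.0000 8.0000 20.0000]
After op 2 sync(0): ref=10.0000 raw=[10.0000 8.0000 20.0000]
After op 3 tick(8): ref=18.0000 raw=[22.0000 14.4000 36.0000]
After op 4 sync(0): ref=18.0000 raw=[18.0000 14.4000 36.0000]
After op 5 tick(1): ref=19.0000 raw=[19.5000 15.2000 38.0000]
Drift of clock 2 after op 5: 38.0000 - 19.0000 = 19.0000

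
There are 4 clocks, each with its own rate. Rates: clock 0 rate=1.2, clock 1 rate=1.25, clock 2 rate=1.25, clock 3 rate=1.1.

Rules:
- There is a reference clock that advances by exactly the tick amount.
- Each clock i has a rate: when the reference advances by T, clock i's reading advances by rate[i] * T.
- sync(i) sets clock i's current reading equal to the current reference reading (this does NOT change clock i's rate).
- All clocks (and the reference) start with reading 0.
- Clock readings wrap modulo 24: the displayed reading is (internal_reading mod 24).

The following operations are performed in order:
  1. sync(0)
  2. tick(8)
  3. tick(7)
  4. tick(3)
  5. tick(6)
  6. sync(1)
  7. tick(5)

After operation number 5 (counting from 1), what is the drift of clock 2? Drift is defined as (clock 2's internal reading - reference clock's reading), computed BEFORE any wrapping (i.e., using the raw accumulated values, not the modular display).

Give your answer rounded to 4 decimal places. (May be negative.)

Answer: 6.0000

Derivation:
After op 1 sync(0): ref=0.0000 raw=[0.0000 0.0000 0.0000 0.0000]
After op 2 tick(8): ref=8.0000 raw=[9.6000 10.0000 10.0000 8.8000]
After op 3 tick(7): ref=15.0000 raw=[18.0000 18.7500 18.7500 16.5000]
After op 4 tick(3): ref=18.0000 raw=[21.6000 22.5000 22.5000 19.8000]
After op 5 tick(6): ref=24.0000 raw=[28.8000 30.0000 30.0000 26.4000]
Drift of clock 2 after op 5: 30.0000 - 24.0000 = 6.0000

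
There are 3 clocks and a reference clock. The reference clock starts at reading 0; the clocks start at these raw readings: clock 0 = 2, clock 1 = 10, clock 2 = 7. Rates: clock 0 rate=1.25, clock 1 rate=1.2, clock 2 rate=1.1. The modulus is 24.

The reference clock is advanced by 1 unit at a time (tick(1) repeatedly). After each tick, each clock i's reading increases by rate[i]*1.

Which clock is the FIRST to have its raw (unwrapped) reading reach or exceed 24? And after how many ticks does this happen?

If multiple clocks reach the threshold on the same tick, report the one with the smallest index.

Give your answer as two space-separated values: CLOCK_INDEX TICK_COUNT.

Answer: 1 12

Derivation:
clock 0: start=2, rate=1.25, needs 24-2 = 22; ticks = ceil(22/1.25) = ceil(17.6000) = 18; reading at tick 18 = 2 + 1.25*18 = 24.5000
clock 1: start=10, rate=1.2, needs 24-10 = 14; ticks = ceil(14/1.2) = ceil(11.6667) = 12; reading at tick 12 = 10 + 1.2*12 = 24.4000
clock 2: start=7, rate=1.1, needs 24-7 = 17; ticks = ceil(17/1.1) = ceil(15.4545) = 16; reading at tick 16 = 7 + 1.1*16 = 24.6000
Minimum tick count = 12; winners = [1]; smallest index = 1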